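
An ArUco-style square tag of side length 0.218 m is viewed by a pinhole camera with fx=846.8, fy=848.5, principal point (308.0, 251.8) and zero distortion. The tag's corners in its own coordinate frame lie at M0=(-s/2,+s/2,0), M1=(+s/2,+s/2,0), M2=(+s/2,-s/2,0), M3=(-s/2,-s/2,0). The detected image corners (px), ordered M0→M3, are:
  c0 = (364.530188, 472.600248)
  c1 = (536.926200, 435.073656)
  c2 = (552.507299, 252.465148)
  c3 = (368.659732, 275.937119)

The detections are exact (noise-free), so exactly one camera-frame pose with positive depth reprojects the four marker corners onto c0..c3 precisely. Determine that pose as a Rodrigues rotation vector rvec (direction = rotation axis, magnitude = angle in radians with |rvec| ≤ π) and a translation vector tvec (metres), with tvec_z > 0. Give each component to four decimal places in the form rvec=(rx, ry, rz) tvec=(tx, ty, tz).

Intrinsics K: fx=846.8, fy=848.5, cx=308.0, cy=251.8
Marker side s = 0.218 m; corners in marker frame (Z=0):
  M0 = (-0.1090, +0.1090, 0)
  M1 = (+0.1090, +0.1090, 0)
  M2 = (+0.1090, -0.1090, 0)
  M3 = (-0.1090, -0.1090, 0)
Detected image corners:
  c0 = (364.530188, 472.600248) px
  c1 = (536.926200, 435.073656) px
  c2 = (552.507299, 252.465148) px
  c3 = (368.659732, 275.937119) px
Planar DLT: solve 8×8 A·h = b for H (H[2,2]=1):
  H  [+994.27315 +97.90546 +459.28036]
  H  [-0.68367 +982.15884 +361.64079]
  H  [+0.39088 +0.31654 +1.00000]
B = K⁻¹H; ‖b₁‖=1.109692, ‖b₂‖=1.109692; λ = 2/(‖b₁‖+‖b₂‖) = 0.901151, sign → tz>0 ⇒ λ=+0.901151
r₁ = λ·B[:,0] = (+0.92997,-0.10526,+0.35224); r₂ = λ·B[:,1] = (+0.00044,+0.95845,+0.28525)
r₃ = r₁×r₂ = (-0.36763,-0.26512,+0.89138); SVD([r₁ r₂ r₃]) → R = UVᵀ:
  R  [+0.92997 +0.00044 -0.36763]
  R  [-0.10526 +0.95845 -0.26512]
  R  [+0.35224 +0.28525 +0.89138]
t = (+0.16099, +0.11666, +0.90115) m
tr R = 2.779805; θ = arccos((tr R − 1)/2) = 0.473665 rad = 27.139°
axis k = ((R−Rᵀ)₃₂, (R−Rᵀ)₁₃, (R−Rᵀ)₂₁) / (2 sinθ) = (+0.603273, -0.789075, -0.115856)
rvec = θ·k = (+0.285749, -0.373757, -0.054877)

rvec=(0.2857, -0.3738, -0.0549) tvec=(0.1610, 0.1167, 0.9012)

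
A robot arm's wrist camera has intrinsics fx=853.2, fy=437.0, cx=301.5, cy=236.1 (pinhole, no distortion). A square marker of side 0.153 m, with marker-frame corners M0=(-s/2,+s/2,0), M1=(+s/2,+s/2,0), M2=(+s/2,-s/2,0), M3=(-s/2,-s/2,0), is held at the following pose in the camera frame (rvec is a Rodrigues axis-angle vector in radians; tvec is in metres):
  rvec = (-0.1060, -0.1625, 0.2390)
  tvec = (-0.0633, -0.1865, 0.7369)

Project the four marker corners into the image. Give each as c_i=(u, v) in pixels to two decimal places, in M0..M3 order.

Intrinsics K: fx=853.2, fy=437.0, cx=301.5, cy=236.1
Marker side s = 0.153 m; corners in marker frame (Z=0):
  M0 = (-0.0765, +0.0765, 0)
  M1 = (+0.0765, +0.0765, 0)
  M2 = (+0.0765, -0.0765, 0)
  M3 = (-0.0765, -0.0765, 0)
rvec = (-0.1060, -0.1625, 0.2390), |rvec| = θ = 0.30784 rad = 17.638°
Rodrigues: sinθ=0.30300, 1−cosθ=0.04701; R = I + sinθ·[k]× + (1−cosθ)·[k]×²:
    [+0.95857 -0.22670 -0.17251]
    [+0.24379 +0.96609 +0.08507]
    [+0.14738 -0.12360 +0.98133]
t = (-0.0633, -0.1865, 0.7369) m
M0: Pc = R·M0+t = (-0.15397, -0.13124, +0.71617); u = 853.2·(-0.15397)/0.71617 + 301.5 = 118.0667, v = 437.0·(-0.13124)/0.71617 + 236.1 = 156.0163
M1: Pc = R·M1+t = (-0.00731, -0.09394, +0.73872); u = 853.2·(-0.00731)/0.73872 + 301.5 = 293.0546, v = 437.0·(-0.09394)/0.73872 + 236.1 = 180.5259
M2: Pc = R·M2+t = (+0.02737, -0.24176, +0.75763); u = 853.2·(+0.02737)/0.75763 + 301.5 = 332.3255, v = 437.0·(-0.24176)/0.75763 + 236.1 = 96.6553
M3: Pc = R·M3+t = (-0.11929, -0.27906, +0.73508); u = 853.2·(-0.11929)/0.73508 + 301.5 = 163.0440, v = 437.0·(-0.27906)/0.73508 + 236.1 = 70.2035

c0=(118.07, 156.02) c1=(293.05, 180.53) c2=(332.33, 96.66) c3=(163.04, 70.20)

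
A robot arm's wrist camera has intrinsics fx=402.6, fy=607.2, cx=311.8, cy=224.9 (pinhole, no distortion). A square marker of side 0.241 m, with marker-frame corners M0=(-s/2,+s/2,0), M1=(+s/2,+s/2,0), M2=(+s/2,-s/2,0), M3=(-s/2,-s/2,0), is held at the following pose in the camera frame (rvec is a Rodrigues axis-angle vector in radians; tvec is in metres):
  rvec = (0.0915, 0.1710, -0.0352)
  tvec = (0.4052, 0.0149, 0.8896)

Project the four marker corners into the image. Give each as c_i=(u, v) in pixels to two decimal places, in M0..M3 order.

Intrinsics K: fx=402.6, fy=607.2, cx=311.8, cy=224.9
Marker side s = 0.241 m; corners in marker frame (Z=0):
  M0 = (-0.1205, +0.1205, 0)
  M1 = (+0.1205, +0.1205, 0)
  M2 = (+0.1205, -0.1205, 0)
  M3 = (-0.1205, -0.1205, 0)
rvec = (0.0915, 0.1710, -0.0352), |rvec| = θ = 0.19711 rad = 11.294°
Rodrigues: sinθ=0.19584, 1−cosθ=0.01936; R = I + sinθ·[k]× + (1−cosθ)·[k]×²:
    [+0.98481 +0.04277 +0.16829]
    [-0.02717 +0.99521 -0.09391]
    [-0.17150 +0.08791 +0.98125]
t = (0.4052, 0.0149, 0.8896) m
M0: Pc = R·M0+t = (+0.29168, +0.13810, +0.92086); u = 402.6·(+0.29168)/0.92086 + 311.8 = 439.3246, v = 607.2·(+0.13810)/0.92086 + 224.9 = 315.9592
M1: Pc = R·M1+t = (+0.52902, +0.13155, +0.87953); u = 402.6·(+0.52902)/0.87953 + 311.8 = 553.9583, v = 607.2·(+0.13155)/0.87953 + 224.9 = 315.7171
M2: Pc = R·M2+t = (+0.51872, -0.10830, +0.85834); u = 402.6·(+0.51872)/0.85834 + 311.8 = 555.1006, v = 607.2·(-0.10830)/0.85834 + 224.9 = 148.2893
M3: Pc = R·M3+t = (+0.28138, -0.10175, +0.89967); u = 402.6·(+0.28138)/0.89967 + 311.8 = 437.7149, v = 607.2·(-0.10175)/0.89967 + 224.9 = 156.2289

c0=(439.32, 315.96) c1=(553.96, 315.72) c2=(555.10, 148.29) c3=(437.71, 156.23)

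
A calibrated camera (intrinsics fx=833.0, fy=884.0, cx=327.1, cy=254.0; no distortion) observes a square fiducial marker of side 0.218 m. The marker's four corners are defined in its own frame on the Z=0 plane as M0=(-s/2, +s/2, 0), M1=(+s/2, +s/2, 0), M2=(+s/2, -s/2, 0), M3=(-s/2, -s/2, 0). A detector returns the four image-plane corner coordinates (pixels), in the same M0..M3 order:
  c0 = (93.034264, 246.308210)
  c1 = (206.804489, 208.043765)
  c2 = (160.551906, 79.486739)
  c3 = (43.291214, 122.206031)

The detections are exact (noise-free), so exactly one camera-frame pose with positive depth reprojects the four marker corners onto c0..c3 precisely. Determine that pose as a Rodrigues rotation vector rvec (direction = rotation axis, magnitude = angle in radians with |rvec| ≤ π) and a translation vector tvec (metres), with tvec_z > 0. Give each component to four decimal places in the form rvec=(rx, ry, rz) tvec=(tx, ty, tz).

Intrinsics K: fx=833.0, fy=884.0, cx=327.1, cy=254.0
Marker side s = 0.218 m; corners in marker frame (Z=0):
  M0 = (-0.1090, +0.1090, 0)
  M1 = (+0.1090, +0.1090, 0)
  M2 = (+0.1090, -0.1090, 0)
  M3 = (-0.1090, -0.1090, 0)
Detected image corners:
  c0 = (93.034264, 246.308210) px
  c1 = (206.804489, 208.043765) px
  c2 = (160.551906, 79.486739) px
  c3 = (43.291214, 122.206031) px
Planar DLT: solve 8×8 A·h = b for H (H[2,2]=1):
  H  [+516.69078 +243.13483 +125.74373]
  H  [-202.52240 +609.16772 +165.49021]
  H  [-0.10354 +0.18163 +1.00000]
B = K⁻¹H; ‖b₁‖=0.698066, ‖b₂‖=0.698066; λ = 2/(‖b₁‖+‖b₂‖) = 1.432529, sign → tz>0 ⇒ λ=+1.432529
r₁ = λ·B[:,0] = (+0.94681,-0.28557,-0.14833); r₂ = λ·B[:,1] = (+0.31595,+0.91240,+0.26019)
r₃ = r₁×r₂ = (+0.06103,-0.29322,+0.95410); SVD([r₁ r₂ r₃]) → R = UVᵀ:
  R  [+0.94681 +0.31595 +0.06103]
  R  [-0.28557 +0.91240 -0.29322]
  R  [-0.14833 +0.26019 +0.95410]
t = (-0.34628, -0.14343, +1.43253) m
tr R = 2.813306; θ = arccos((tr R − 1)/2) = 0.435515 rad = 24.953°
axis k = ((R−Rᵀ)₃₂, (R−Rᵀ)₁₃, (R−Rᵀ)₂₁) / (2 sinθ) = (+0.655887, +0.248129, -0.712913)
rvec = θ·k = (+0.285648, +0.108064, -0.310484)

rvec=(0.2856, 0.1081, -0.3105) tvec=(-0.3463, -0.1434, 1.4325)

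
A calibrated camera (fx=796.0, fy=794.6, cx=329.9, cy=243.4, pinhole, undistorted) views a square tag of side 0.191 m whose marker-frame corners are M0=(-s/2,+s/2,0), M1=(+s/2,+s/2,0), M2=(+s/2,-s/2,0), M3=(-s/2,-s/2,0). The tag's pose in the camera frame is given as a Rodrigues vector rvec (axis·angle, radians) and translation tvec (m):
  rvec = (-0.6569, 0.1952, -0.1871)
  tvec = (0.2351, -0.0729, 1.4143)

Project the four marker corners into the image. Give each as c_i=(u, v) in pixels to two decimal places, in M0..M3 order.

Intrinsics K: fx=796.0, fy=794.6, cx=329.9, cy=243.4
Marker side s = 0.191 m; corners in marker frame (Z=0):
  M0 = (-0.0955, +0.0955, 0)
  M1 = (+0.0955, +0.0955, 0)
  M2 = (+0.0955, -0.0955, 0)
  M3 = (-0.0955, -0.0955, 0)
rvec = (-0.6569, 0.1952, -0.1871), |rvec| = θ = 0.71037 rad = 40.701°
Rodrigues: sinθ=0.65212, 1−cosθ=0.24188; R = I + sinθ·[k]× + (1−cosθ)·[k]×²:
    [+0.96496 +0.11029 +0.23810]
    [-0.23322 +0.77638 +0.58552]
    [-0.12028 -0.62053 +0.77490]
t = (0.2351, -0.0729, 1.4143) m
M0: Pc = R·M0+t = (+0.15348, +0.02352, +1.36653); u = 796.0·(+0.15348)/1.36653 + 329.9 = 419.3018, v = 794.6·(+0.02352)/1.36653 + 243.4 = 257.0745
M1: Pc = R·M1+t = (+0.33779, -0.02103, +1.34355); u = 796.0·(+0.33779)/1.34355 + 329.9 = 530.0247, v = 794.6·(-0.02103)/1.34355 + 243.4 = 230.9638
M2: Pc = R·M2+t = (+0.31672, -0.16932, +1.46207); u = 796.0·(+0.31672)/1.46207 + 329.9 = 502.3327, v = 794.6·(-0.16932)/1.46207 + 243.4 = 151.3805
M3: Pc = R·M3+t = (+0.13241, -0.12477, +1.48505); u = 796.0·(+0.13241)/1.48505 + 329.9 = 400.8749, v = 794.6·(-0.12477)/1.48505 + 243.4 = 176.6385

c0=(419.30, 257.07) c1=(530.02, 230.96) c2=(502.33, 151.38) c3=(400.87, 176.64)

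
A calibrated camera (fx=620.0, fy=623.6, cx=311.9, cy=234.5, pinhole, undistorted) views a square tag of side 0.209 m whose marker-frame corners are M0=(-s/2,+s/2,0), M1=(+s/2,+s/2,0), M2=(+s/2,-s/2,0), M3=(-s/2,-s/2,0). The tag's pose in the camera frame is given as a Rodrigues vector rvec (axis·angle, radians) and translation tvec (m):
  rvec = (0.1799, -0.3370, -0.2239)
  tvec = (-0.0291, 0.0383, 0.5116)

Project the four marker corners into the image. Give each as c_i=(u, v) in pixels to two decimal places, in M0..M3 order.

Intrinsics K: fx=620.0, fy=623.6, cx=311.9, cy=234.5
Marker side s = 0.209 m; corners in marker frame (Z=0):
  M0 = (-0.1045, +0.1045, 0)
  M1 = (+0.1045, +0.1045, 0)
  M2 = (+0.1045, -0.1045, 0)
  M3 = (-0.1045, -0.1045, 0)
rvec = (0.1799, -0.3370, -0.2239), |rvec| = θ = 0.44279 rad = 25.370°
Rodrigues: sinθ=0.42846, 1−cosθ=0.09644; R = I + sinθ·[k]× + (1−cosθ)·[k]×²:
    [+0.91948 +0.18683 -0.34591]
    [-0.24648 +0.95942 -0.13696]
    [+0.30628 +0.21119 +0.92822]
t = (-0.0291, 0.0383, 0.5116) m
M0: Pc = R·M0+t = (-0.10566, +0.16432, +0.50166); u = 620.0·(-0.10566)/0.50166 + 311.9 = 181.3143, v = 623.6·(+0.16432)/0.50166 + 234.5 = 438.7559
M1: Pc = R·M1+t = (+0.08651, +0.11280, +0.56568); u = 620.0·(+0.08651)/0.56568 + 311.9 = 406.7175, v = 623.6·(+0.11280)/0.56568 + 234.5 = 358.8536
M2: Pc = R·M2+t = (+0.04746, -0.08772, +0.52154); u = 620.0·(+0.04746)/0.52154 + 311.9 = 368.3218, v = 623.6·(-0.08772)/0.52154 + 234.5 = 129.6178
M3: Pc = R·M3+t = (-0.14471, -0.03620, +0.45752); u = 620.0·(-0.14471)/0.45752 + 311.9 = 115.8010, v = 623.6·(-0.03620)/0.45752 + 234.5 = 185.1559

c0=(181.31, 438.76) c1=(406.72, 358.85) c2=(368.32, 129.62) c3=(115.80, 185.16)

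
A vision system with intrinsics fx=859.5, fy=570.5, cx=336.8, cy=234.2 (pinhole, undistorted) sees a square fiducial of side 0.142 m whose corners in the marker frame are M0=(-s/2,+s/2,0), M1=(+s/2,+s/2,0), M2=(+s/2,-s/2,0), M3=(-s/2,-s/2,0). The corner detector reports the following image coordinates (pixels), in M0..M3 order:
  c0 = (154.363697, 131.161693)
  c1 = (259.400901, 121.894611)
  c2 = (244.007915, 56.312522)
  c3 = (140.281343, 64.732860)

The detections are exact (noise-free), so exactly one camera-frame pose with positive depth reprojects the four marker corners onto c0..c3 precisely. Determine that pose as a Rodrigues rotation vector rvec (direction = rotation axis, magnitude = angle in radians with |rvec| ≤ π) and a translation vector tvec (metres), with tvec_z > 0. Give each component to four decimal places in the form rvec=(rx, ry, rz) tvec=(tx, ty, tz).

rvec=(-0.1232, -0.0810, -0.1558) tvec=(-0.1863, -0.2886, 1.1681)

Intrinsics K: fx=859.5, fy=570.5, cx=336.8, cy=234.2
Marker side s = 0.142 m; corners in marker frame (Z=0):
  M0 = (-0.0710, +0.0710, 0)
  M1 = (+0.0710, +0.0710, 0)
  M2 = (+0.0710, -0.0710, 0)
  M3 = (-0.0710, -0.0710, 0)
Detected image corners:
  c0 = (154.363697, 131.161693) px
  c1 = (259.400901, 121.894611) px
  c2 = (244.007915, 56.312522) px
  c3 = (140.281343, 64.732860) px
Planar DLT: solve 8×8 A·h = b for H (H[2,2]=1):
  H  [+750.42092 +83.99994 +199.74697]
  H  [-55.05379 +455.52380 +93.26856]
  H  [+0.07704 -0.09930 +1.00000]
B = K⁻¹H; ‖b₁‖=0.856059, ‖b₂‖=0.856059; λ = 2/(‖b₁‖+‖b₂‖) = 1.168144, sign → tz>0 ⇒ λ=+1.168144
r₁ = λ·B[:,0] = (+0.98463,-0.14967,+0.08999); r₂ = λ·B[:,1] = (+0.15962,+0.98034,-0.11600)
r₃ = r₁×r₂ = (-0.07086,+0.12858,+0.98916); SVD([r₁ r₂ r₃]) → R = UVᵀ:
  R  [+0.98463 +0.15962 -0.07086]
  R  [-0.14967 +0.98034 +0.12858]
  R  [+0.08999 -0.11600 +0.98916]
t = (-0.18627, -0.28857, +1.16814) m
tr R = 2.954137; θ = arccos((tr R − 1)/2) = 0.214567 rad = 12.294°
axis k = ((R−Rᵀ)₃₂, (R−Rᵀ)₁₃, (R−Rᵀ)₂₁) / (2 sinθ) = (-0.574323, -0.377712, -0.726283)
rvec = θ·k = (-0.123231, -0.081045, -0.155837)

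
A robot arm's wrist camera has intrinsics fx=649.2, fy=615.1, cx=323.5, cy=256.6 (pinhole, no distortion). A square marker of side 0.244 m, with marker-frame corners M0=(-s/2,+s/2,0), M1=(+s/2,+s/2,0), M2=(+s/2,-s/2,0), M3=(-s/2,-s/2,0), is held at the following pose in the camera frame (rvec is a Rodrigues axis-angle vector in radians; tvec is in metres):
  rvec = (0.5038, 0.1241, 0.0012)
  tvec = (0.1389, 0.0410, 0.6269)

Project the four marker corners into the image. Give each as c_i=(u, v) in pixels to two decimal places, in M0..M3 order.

c0=(343.35, 383.11) c1=(578.42, 395.64) c2=(624.11, 187.73) c3=(339.36, 182.98)

Intrinsics K: fx=649.2, fy=615.1, cx=323.5, cy=256.6
Marker side s = 0.244 m; corners in marker frame (Z=0):
  M0 = (-0.1220, +0.1220, 0)
  M1 = (+0.1220, +0.1220, 0)
  M2 = (+0.1220, -0.1220, 0)
  M3 = (-0.1220, -0.1220, 0)
rvec = (0.5038, 0.1241, 0.0012), |rvec| = θ = 0.51886 rad = 29.729°
Rodrigues: sinθ=0.49589, 1−cosθ=0.13162; R = I + sinθ·[k]× + (1−cosθ)·[k]×²:
    [+0.99247 +0.02942 +0.11890]
    [+0.03171 +0.87591 -0.48142]
    [-0.11831 +0.48157 +0.86839]
t = (0.1389, 0.0410, 0.6269) m
M0: Pc = R·M0+t = (+0.02141, +0.14399, +0.70009); u = 649.2·(+0.02141)/0.70009 + 323.5 = 343.3517, v = 615.1·(+0.14399)/0.70009 + 256.6 = 383.1129
M1: Pc = R·M1+t = (+0.26357, +0.15173, +0.67122); u = 649.2·(+0.26357)/0.67122 + 323.5 = 578.4247, v = 615.1·(+0.15173)/0.67122 + 256.6 = 395.6449
M2: Pc = R·M2+t = (+0.25639, -0.06199, +0.55371); u = 649.2·(+0.25639)/0.55371 + 323.5 = 624.1059, v = 615.1·(-0.06199)/0.55371 + 256.6 = 187.7349
M3: Pc = R·M3+t = (+0.01423, -0.06973, +0.58258); u = 649.2·(+0.01423)/0.58258 + 323.5 = 339.3567, v = 615.1·(-0.06973)/0.58258 + 256.6 = 182.9775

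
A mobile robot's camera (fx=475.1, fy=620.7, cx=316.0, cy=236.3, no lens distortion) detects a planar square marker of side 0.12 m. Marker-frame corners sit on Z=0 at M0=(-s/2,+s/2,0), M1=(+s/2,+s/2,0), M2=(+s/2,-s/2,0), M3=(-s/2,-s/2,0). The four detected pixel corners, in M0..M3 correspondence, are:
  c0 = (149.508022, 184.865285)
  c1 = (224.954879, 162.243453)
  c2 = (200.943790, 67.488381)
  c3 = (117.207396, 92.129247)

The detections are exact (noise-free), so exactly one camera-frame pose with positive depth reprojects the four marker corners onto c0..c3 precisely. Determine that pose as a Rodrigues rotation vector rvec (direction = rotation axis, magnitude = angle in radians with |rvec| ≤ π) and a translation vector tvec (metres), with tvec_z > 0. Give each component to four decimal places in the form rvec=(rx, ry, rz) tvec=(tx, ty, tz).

Intrinsics K: fx=475.1, fy=620.7, cx=316.0, cy=236.3
Marker side s = 0.12 m; corners in marker frame (Z=0):
  M0 = (-0.0600, +0.0600, 0)
  M1 = (+0.0600, +0.0600, 0)
  M2 = (+0.0600, -0.0600, 0)
  M3 = (-0.0600, -0.0600, 0)
Detected image corners:
  c0 = (149.508022, 184.865285) px
  c1 = (224.954879, 162.243453) px
  c2 = (200.943790, 67.488381) px
  c3 = (117.207396, 92.129247) px
Planar DLT: solve 8×8 A·h = b for H (H[2,2]=1):
  H  [+667.74036 +382.63082 +173.96202]
  H  [-191.92438 +889.56384 +129.06102]
  H  [+0.03609 +0.85516 +1.00000]
B = K⁻¹H; ‖b₁‖=1.419174, ‖b₂‖=1.419174; λ = 2/(‖b₁‖+‖b₂‖) = 0.704635, sign → tz>0 ⇒ λ=+0.704635
r₁ = λ·B[:,0] = (+0.97343,-0.22756,+0.02543); r₂ = λ·B[:,1] = (+0.16671,+0.78046,+0.60257)
r₃ = r₁×r₂ = (-0.15697,-0.58233,+0.79766); SVD([r₁ r₂ r₃]) → R = UVᵀ:
  R  [+0.97343 +0.16671 -0.15697]
  R  [-0.22756 +0.78046 -0.58233]
  R  [+0.02543 +0.60257 +0.79766]
t = (-0.21066, -0.12174, +0.70464) m
tr R = 2.551547; θ = arccos((tr R − 1)/2) = 0.682856 rad = 39.125°
axis k = ((R−Rᵀ)₃₂, (R−Rᵀ)₁₃, (R−Rᵀ)₂₁) / (2 sinθ) = (+0.938889, -0.144528, -0.312407)
rvec = θ·k = (+0.641126, -0.098692, -0.213329)

rvec=(0.6411, -0.0987, -0.2133) tvec=(-0.2107, -0.1217, 0.7046)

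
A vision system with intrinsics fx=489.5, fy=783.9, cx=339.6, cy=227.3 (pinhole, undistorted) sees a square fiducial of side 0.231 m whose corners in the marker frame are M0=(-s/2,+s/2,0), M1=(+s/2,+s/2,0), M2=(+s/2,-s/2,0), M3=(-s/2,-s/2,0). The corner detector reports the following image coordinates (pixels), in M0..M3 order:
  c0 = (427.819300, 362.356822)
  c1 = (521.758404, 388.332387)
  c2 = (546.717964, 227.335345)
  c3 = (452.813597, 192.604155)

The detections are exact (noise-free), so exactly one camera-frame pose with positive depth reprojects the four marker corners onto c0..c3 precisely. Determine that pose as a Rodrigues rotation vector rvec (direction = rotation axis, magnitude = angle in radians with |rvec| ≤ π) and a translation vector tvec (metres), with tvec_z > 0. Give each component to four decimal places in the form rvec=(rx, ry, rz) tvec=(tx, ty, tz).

Intrinsics K: fx=489.5, fy=783.9, cx=339.6, cy=227.3
Marker side s = 0.231 m; corners in marker frame (Z=0):
  M0 = (-0.1155, +0.1155, 0)
  M1 = (+0.1155, +0.1155, 0)
  M2 = (+0.1155, -0.1155, 0)
  M3 = (-0.1155, -0.1155, 0)
Detected image corners:
  c0 = (427.819300, 362.356822) px
  c1 = (521.758404, 388.332387) px
  c2 = (546.717964, 227.335345) px
  c3 = (452.813597, 192.604155) px
Planar DLT: solve 8×8 A·h = b for H (H[2,2]=1):
  H  [+513.20878 -80.54950 +488.38251]
  H  [+195.31208 +731.99026 +293.58116]
  H  [+0.21881 +0.05659 +1.00000]
B = K⁻¹H; ‖b₁‖=0.941442, ‖b₂‖=0.941442; λ = 2/(‖b₁‖+‖b₂‖) = 1.062200, sign → tz>0 ⇒ λ=+1.062200
r₁ = λ·B[:,0] = (+0.95240,+0.19726,+0.23242); r₂ = λ·B[:,1] = (-0.21649,+0.97443,+0.06011)
r₃ = r₁×r₂ = (-0.21462,-0.10756,+0.97076); SVD([r₁ r₂ r₃]) → R = UVᵀ:
  R  [+0.95240 -0.21649 -0.21462]
  R  [+0.19726 +0.97443 -0.10756]
  R  [+0.23242 +0.06011 +0.97076]
t = (+0.32285, +0.08981, +1.06220) m
tr R = 2.897592; θ = arccos((tr R − 1)/2) = 0.321395 rad = 18.415°
axis k = ((R−Rᵀ)₃₂, (R−Rᵀ)₁₃, (R−Rᵀ)₂₁) / (2 sinθ) = (+0.265393, -0.707586, +0.654896)
rvec = θ·k = (+0.085296, -0.227414, +0.210480)

rvec=(0.0853, -0.2274, 0.2105) tvec=(0.3229, 0.0898, 1.0622)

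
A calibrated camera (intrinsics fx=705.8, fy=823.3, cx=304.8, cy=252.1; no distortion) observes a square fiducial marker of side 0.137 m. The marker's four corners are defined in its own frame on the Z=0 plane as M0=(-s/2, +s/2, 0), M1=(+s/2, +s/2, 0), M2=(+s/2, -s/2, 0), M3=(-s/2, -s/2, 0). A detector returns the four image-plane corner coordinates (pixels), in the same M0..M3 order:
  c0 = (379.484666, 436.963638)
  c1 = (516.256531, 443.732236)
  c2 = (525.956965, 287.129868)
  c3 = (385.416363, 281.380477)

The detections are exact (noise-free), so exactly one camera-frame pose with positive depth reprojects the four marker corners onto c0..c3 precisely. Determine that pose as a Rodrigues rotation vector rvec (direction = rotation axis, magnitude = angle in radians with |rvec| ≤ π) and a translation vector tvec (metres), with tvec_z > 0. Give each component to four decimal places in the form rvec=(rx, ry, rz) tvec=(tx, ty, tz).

rvec=(0.1370, 0.0412, 0.0311) tvec=(0.1459, 0.0949, 0.7022)

Intrinsics K: fx=705.8, fy=823.3, cx=304.8, cy=252.1
Marker side s = 0.137 m; corners in marker frame (Z=0):
  M0 = (-0.0685, +0.0685, 0)
  M1 = (+0.0685, +0.0685, 0)
  M2 = (+0.0685, -0.0685, 0)
  M3 = (-0.0685, -0.0685, 0)
Detected image corners:
  c0 = (379.484666, 436.963638) px
  c1 = (516.256531, 443.732236) px
  c2 = (525.956965, 287.129868) px
  c3 = (385.416363, 281.380477) px
Planar DLT: solve 8×8 A·h = b for H (H[2,2]=1):
  H  [+986.83592 +31.21923 +451.46283]
  H  [+25.63157 +1210.09549 +363.33360]
  H  [-0.05549 +0.19527 +1.00000]
B = K⁻¹H; ‖b₁‖=1.424040, ‖b₂‖=1.424040; λ = 2/(‖b₁‖+‖b₂‖) = 0.702228, sign → tz>0 ⇒ λ=+0.702228
r₁ = λ·B[:,0] = (+0.99867,+0.03379,-0.03897); r₂ = λ·B[:,1] = (-0.02816,+0.99015,+0.13712)
r₃ = r₁×r₂ = (+0.04322,-0.13584,+0.98979); SVD([r₁ r₂ r₃]) → R = UVᵀ:
  R  [+0.99867 -0.02816 +0.04322]
  R  [+0.03379 +0.99015 -0.13584]
  R  [-0.03897 +0.13712 +0.98979]
t = (+0.14592, +0.09488, +0.70223) m
tr R = 2.978610; θ = arccos((tr R − 1)/2) = 0.146384 rad = 8.387°
axis k = ((R−Rᵀ)₃₂, (R−Rᵀ)₁₃, (R−Rᵀ)₂₁) / (2 sinθ) = (+0.935703, +0.281718, +0.212357)
rvec = θ·k = (+0.136972, +0.041239, +0.031086)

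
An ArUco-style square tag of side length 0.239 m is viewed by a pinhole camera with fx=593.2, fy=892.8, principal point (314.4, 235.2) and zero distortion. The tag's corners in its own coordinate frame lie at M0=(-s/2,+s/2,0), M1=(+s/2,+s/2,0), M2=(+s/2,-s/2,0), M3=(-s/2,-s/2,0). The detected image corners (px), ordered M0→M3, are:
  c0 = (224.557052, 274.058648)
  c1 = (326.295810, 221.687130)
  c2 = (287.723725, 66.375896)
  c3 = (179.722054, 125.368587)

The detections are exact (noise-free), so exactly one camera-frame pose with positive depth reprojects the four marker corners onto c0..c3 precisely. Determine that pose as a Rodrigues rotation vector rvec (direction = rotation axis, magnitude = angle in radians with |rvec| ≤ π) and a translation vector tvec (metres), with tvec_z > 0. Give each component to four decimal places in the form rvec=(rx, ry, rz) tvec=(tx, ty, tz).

Intrinsics K: fx=593.2, fy=892.8, cx=314.4, cy=235.2
Marker side s = 0.239 m; corners in marker frame (Z=0):
  M0 = (-0.1195, +0.1195, 0)
  M1 = (+0.1195, +0.1195, 0)
  M2 = (+0.1195, -0.1195, 0)
  M3 = (-0.1195, -0.1195, 0)
Detected image corners:
  c0 = (224.557052, 274.058648) px
  c1 = (326.295810, 221.687130) px
  c2 = (287.723725, 66.375896) px
  c3 = (179.722054, 125.368587) px
Planar DLT: solve 8×8 A·h = b for H (H[2,2]=1):
  H  [+418.18787 +246.24478 +254.77958]
  H  [-246.12390 +684.21422 +174.69141]
  H  [-0.07919 +0.28137 +1.00000]
B = K⁻¹H; ‖b₁‖=0.793171, ‖b₂‖=0.793171; λ = 2/(‖b₁‖+‖b₂‖) = 1.260763, sign → tz>0 ⇒ λ=+1.260763
r₁ = λ·B[:,0] = (+0.94171,-0.32126,-0.09984); r₂ = λ·B[:,1] = (+0.33535,+0.87276,+0.35474)
r₃ = r₁×r₂ = (-0.02683,-0.36754,+0.92962); SVD([r₁ r₂ r₃]) → R = UVᵀ:
  R  [+0.94171 +0.33535 -0.02683]
  R  [-0.32126 +0.87276 -0.36754]
  R  [-0.09984 +0.35474 +0.92962]
t = (-0.12671, -0.08545, +1.26076) m
tr R = 2.744091; θ = arccos((tr R − 1)/2) = 0.511430 rad = 29.303°
axis k = ((R−Rᵀ)₃₂, (R−Rᵀ)₁₃, (R−Rᵀ)₂₁) / (2 sinθ) = (+0.737884, +0.074583, -0.670794)
rvec = θ·k = (+0.377376, +0.038144, -0.343064)

rvec=(0.3774, 0.0381, -0.3431) tvec=(-0.1267, -0.0854, 1.2608)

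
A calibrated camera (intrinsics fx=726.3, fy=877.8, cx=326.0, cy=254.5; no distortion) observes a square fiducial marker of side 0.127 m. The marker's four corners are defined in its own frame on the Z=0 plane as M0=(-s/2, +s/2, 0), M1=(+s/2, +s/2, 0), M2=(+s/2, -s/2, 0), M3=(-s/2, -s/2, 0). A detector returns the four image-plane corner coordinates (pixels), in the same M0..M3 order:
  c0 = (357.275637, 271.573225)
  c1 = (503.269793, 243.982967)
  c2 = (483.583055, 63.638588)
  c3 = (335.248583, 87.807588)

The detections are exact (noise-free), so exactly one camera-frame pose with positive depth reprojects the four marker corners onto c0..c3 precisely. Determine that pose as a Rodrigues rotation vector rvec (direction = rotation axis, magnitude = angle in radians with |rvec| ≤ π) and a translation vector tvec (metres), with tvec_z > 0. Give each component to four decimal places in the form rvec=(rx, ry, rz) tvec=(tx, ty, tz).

rvec=(0.0548, -0.1036, -0.1493) tvec=(0.0793, -0.0605, 0.6085)

Intrinsics K: fx=726.3, fy=877.8, cx=326.0, cy=254.5
Marker side s = 0.127 m; corners in marker frame (Z=0):
  M0 = (-0.0635, +0.0635, 0)
  M1 = (+0.0635, +0.0635, 0)
  M2 = (+0.0635, -0.0635, 0)
  M3 = (-0.0635, -0.0635, 0)
Detected image corners:
  c0 = (357.275637, 271.573225) px
  c1 = (503.269793, 243.982967) px
  c2 = (483.583055, 63.638588) px
  c3 = (335.248583, 87.807588) px
Planar DLT: solve 8×8 A·h = b for H (H[2,2]=1):
  H  [+1226.93833 +207.03563 +420.67120]
  H  [-176.76732 +1450.40498 +167.20774]
  H  [+0.16250 +0.10219 +1.00000]
B = K⁻¹H; ‖b₁‖=1.643405, ‖b₂‖=1.643405; λ = 2/(‖b₁‖+‖b₂‖) = 0.608493, sign → tz>0 ⇒ λ=+0.608493
r₁ = λ·B[:,0] = (+0.98354,-0.15120,+0.09888); r₂ = λ·B[:,1] = (+0.14554,+0.98740,+0.06218)
r₃ = r₁×r₂ = (-0.10703,-0.04677,+0.99315); SVD([r₁ r₂ r₃]) → R = UVᵀ:
  R  [+0.98354 +0.14554 -0.10703]
  R  [-0.15120 +0.98740 -0.04677]
  R  [+0.09888 +0.06218 +0.99315]
t = (+0.07932, -0.06051, +0.60849) m
tr R = 2.964095; θ = arccos((tr R − 1)/2) = 0.189770 rad = 10.873°
axis k = ((R−Rᵀ)₃₂, (R−Rᵀ)₁₃, (R−Rᵀ)₂₁) / (2 sinθ) = (+0.288781, -0.545806, -0.786575)
rvec = θ·k = (+0.054802, -0.103577, -0.149268)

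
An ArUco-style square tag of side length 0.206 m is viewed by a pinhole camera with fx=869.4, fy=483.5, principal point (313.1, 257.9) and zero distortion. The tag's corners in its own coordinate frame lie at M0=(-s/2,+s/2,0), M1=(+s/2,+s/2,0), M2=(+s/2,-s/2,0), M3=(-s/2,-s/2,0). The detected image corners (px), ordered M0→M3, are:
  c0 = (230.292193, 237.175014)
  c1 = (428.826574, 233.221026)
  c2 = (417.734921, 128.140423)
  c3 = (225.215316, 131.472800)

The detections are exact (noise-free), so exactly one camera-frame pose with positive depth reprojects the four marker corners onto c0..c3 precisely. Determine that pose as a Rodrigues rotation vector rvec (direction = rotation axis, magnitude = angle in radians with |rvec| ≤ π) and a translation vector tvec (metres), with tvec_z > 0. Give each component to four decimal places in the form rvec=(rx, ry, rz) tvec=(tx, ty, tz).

Intrinsics K: fx=869.4, fy=483.5, cx=313.1, cy=257.9
Marker side s = 0.206 m; corners in marker frame (Z=0):
  M0 = (-0.1030, +0.1030, 0)
  M1 = (+0.1030, +0.1030, 0)
  M2 = (+0.1030, -0.1030, 0)
  M3 = (-0.1030, -0.1030, 0)
Detected image corners:
  c0 = (230.292193, 237.175014) px
  c1 = (428.826574, 233.221026) px
  c2 = (417.734921, 128.140423) px
  c3 = (225.215316, 131.472800) px
Planar DLT: solve 8×8 A·h = b for H (H[2,2]=1):
  H  [+956.56301 -9.64550 +325.69067]
  H  [-13.38485 +484.17532 +181.68215]
  H  [+0.02344 -0.15030 +1.00000]
B = K⁻¹H; ‖b₁‖=1.092807, ‖b₂‖=1.092807; λ = 2/(‖b₁‖+‖b₂‖) = 0.915075, sign → tz>0 ⇒ λ=+0.915075
r₁ = λ·B[:,0] = (+0.99909,-0.03677,+0.02145); r₂ = λ·B[:,1] = (+0.03938,+0.98971,-0.13753)
r₃ = r₁×r₂ = (-0.01617,+0.13825,+0.99026); SVD([r₁ r₂ r₃]) → R = UVᵀ:
  R  [+0.99909 +0.03938 -0.01617]
  R  [-0.03677 +0.98971 +0.13825]
  R  [+0.02145 -0.13753 +0.99026]
t = (+0.01325, -0.14425, +0.91507) m
tr R = 2.979072; θ = arccos((tr R − 1)/2) = 0.144791 rad = 8.296°
axis k = ((R−Rᵀ)₃₂, (R−Rᵀ)₁₃, (R−Rᵀ)₂₁) / (2 sinθ) = (-0.955706, -0.130345, -0.263887)
rvec = θ·k = (-0.138377, -0.018873, -0.038208)

rvec=(-0.1384, -0.0189, -0.0382) tvec=(0.0133, -0.1443, 0.9151)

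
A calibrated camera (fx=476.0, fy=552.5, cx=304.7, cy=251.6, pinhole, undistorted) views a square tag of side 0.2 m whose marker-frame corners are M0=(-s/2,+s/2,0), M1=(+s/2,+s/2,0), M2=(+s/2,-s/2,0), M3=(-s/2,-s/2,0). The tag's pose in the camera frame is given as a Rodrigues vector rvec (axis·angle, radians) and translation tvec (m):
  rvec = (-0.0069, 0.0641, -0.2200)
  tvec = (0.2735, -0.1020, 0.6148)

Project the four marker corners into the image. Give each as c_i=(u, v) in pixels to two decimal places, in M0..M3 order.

Intrinsics K: fx=476.0, fy=552.5, cx=304.7, cy=251.6
Marker side s = 0.2 m; corners in marker frame (Z=0):
  M0 = (-0.1000, +0.1000, 0)
  M1 = (+0.1000, +0.1000, 0)
  M2 = (+0.1000, -0.1000, 0)
  M3 = (-0.1000, -0.1000, 0)
rvec = (-0.0069, 0.0641, -0.2200), |rvec| = θ = 0.22925 rad = 13.135°
Rodrigues: sinθ=0.22725, 1−cosθ=0.02616; R = I + sinθ·[k]× + (1−cosθ)·[k]×²:
    [+0.97386 +0.21786 +0.06430]
    [-0.21830 +0.97588 -0.00018]
    [-0.06278 -0.01386 +0.99793]
t = (0.2735, -0.1020, 0.6148) m
M0: Pc = R·M0+t = (+0.19790, +0.01742, +0.61969); u = 476.0·(+0.19790)/0.61969 + 304.7 = 456.7113, v = 552.5·(+0.01742)/0.61969 + 251.6 = 267.1294
M1: Pc = R·M1+t = (+0.39267, -0.02624, +0.60714); u = 476.0·(+0.39267)/0.60714 + 304.7 = 612.5584, v = 552.5·(-0.02624)/0.60714 + 251.6 = 227.7199
M2: Pc = R·M2+t = (+0.34910, -0.22142, +0.60991); u = 476.0·(+0.34910)/0.60991 + 304.7 = 577.1539, v = 552.5·(-0.22142)/0.60991 + 251.6 = 51.0229
M3: Pc = R·M3+t = (+0.15433, -0.17776, +0.62246); u = 476.0·(+0.15433)/0.62246 + 304.7 = 422.7151, v = 552.5·(-0.17776)/0.62246 + 251.6 = 93.8215

c0=(456.71, 267.13) c1=(612.56, 227.72) c2=(577.15, 51.02) c3=(422.72, 93.82)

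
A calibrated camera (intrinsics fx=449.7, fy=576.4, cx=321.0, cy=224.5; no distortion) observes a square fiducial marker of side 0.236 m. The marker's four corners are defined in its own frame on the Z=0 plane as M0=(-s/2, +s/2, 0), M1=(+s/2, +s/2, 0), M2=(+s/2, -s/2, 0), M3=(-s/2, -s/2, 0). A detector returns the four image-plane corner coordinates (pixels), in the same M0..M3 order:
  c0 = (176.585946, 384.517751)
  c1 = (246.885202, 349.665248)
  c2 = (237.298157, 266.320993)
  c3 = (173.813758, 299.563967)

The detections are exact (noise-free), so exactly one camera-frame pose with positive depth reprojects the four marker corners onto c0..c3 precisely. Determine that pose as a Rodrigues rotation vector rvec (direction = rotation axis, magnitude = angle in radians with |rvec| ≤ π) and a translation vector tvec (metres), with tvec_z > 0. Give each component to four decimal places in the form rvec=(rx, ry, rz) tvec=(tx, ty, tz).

Intrinsics K: fx=449.7, fy=576.4, cx=321.0, cy=224.5
Marker side s = 0.236 m; corners in marker frame (Z=0):
  M0 = (-0.1180, +0.1180, 0)
  M1 = (+0.1180, +0.1180, 0)
  M2 = (+0.1180, -0.1180, 0)
  M3 = (-0.1180, -0.1180, 0)
Detected image corners:
  c0 = (176.585946, 384.517751) px
  c1 = (246.885202, 349.665248) px
  c2 = (237.298157, 266.320993) px
  c3 = (173.813758, 299.563967) px
Planar DLT: solve 8×8 A·h = b for H (H[2,2]=1):
  H  [+263.88912 -62.29965 +208.13524]
  H  [-173.43139 +219.00319 +323.09642]
  H  [-0.09025 -0.42335 +1.00000]
B = K⁻¹H; ‖b₁‖=0.709127, ‖b₂‖=0.709127; λ = 2/(‖b₁‖+‖b₂‖) = 1.410184, sign → tz>0 ⇒ λ=+1.410184
r₁ = λ·B[:,0] = (+0.91835,-0.37474,-0.12726); r₂ = λ·B[:,1] = (+0.23079,+0.76832,-0.59700)
r₃ = r₁×r₂ = (+0.32150,+0.51889,+0.79208); SVD([r₁ r₂ r₃]) → R = UVᵀ:
  R  [+0.91835 +0.23079 +0.32150]
  R  [-0.37474 +0.76832 +0.51889]
  R  [-0.12726 -0.59700 +0.79208]
t = (-0.35392, +0.24122, +1.41018) m
tr R = 2.478758; θ = arccos((tr R − 1)/2) = 0.738649 rad = 42.321°
axis k = ((R−Rᵀ)₃₂, (R−Rᵀ)₁₃, (R−Rᵀ)₂₁) / (2 sinθ) = (-0.828690, +0.333263, -0.449677)
rvec = θ·k = (-0.612111, +0.246164, -0.332153)

rvec=(-0.6121, 0.2462, -0.3322) tvec=(-0.3539, 0.2412, 1.4102)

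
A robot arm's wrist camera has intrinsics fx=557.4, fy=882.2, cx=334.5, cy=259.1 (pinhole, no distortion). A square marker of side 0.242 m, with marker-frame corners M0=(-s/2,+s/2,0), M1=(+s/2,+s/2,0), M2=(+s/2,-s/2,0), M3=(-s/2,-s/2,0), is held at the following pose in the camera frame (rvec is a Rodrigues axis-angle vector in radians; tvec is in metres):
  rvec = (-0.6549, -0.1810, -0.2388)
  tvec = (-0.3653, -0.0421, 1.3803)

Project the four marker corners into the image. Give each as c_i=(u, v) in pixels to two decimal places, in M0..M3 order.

Intrinsics K: fx=557.4, fy=882.2, cx=334.5, cy=259.1
Marker side s = 0.242 m; corners in marker frame (Z=0):
  M0 = (-0.1210, +0.1210, 0)
  M1 = (+0.1210, +0.1210, 0)
  M2 = (+0.1210, -0.1210, 0)
  M3 = (-0.1210, -0.1210, 0)
rvec = (-0.6549, -0.1810, -0.2388), |rvec| = θ = 0.72019 rad = 41.264°
Rodrigues: sinθ=0.65953, 1−cosθ=0.24832; R = I + sinθ·[k]× + (1−cosθ)·[k]×²:
    [+0.95701 +0.27544 -0.09088]
    [-0.16193 +0.76736 +0.62043]
    [+0.24063 -0.57904 +0.77898]
t = (-0.3653, -0.0421, 1.3803) m
M0: Pc = R·M0+t = (-0.44777, +0.07034, +1.28112); u = 557.4·(-0.44777)/1.28112 + 334.5 = 139.6802, v = 882.2·(+0.07034)/1.28112 + 259.1 = 307.5406
M1: Pc = R·M1+t = (-0.21617, +0.03116, +1.33935); u = 557.4·(-0.21617)/1.33935 + 334.5 = 244.5347, v = 882.2·(+0.03116)/1.33935 + 259.1 = 279.6222
M2: Pc = R·M2+t = (-0.28283, -0.15454, +1.47948); u = 557.4·(-0.28283)/1.47948 + 334.5 = 227.9430, v = 882.2·(-0.15454)/1.47948 + 259.1 = 166.9463
M3: Pc = R·M3+t = (-0.51443, -0.11536, +1.42125); u = 557.4·(-0.51443)/1.42125 + 334.5 = 132.7469, v = 882.2·(-0.11536)/1.42125 + 259.1 = 187.4956

c0=(139.68, 307.54) c1=(244.53, 279.62) c2=(227.94, 166.95) c3=(132.75, 187.50)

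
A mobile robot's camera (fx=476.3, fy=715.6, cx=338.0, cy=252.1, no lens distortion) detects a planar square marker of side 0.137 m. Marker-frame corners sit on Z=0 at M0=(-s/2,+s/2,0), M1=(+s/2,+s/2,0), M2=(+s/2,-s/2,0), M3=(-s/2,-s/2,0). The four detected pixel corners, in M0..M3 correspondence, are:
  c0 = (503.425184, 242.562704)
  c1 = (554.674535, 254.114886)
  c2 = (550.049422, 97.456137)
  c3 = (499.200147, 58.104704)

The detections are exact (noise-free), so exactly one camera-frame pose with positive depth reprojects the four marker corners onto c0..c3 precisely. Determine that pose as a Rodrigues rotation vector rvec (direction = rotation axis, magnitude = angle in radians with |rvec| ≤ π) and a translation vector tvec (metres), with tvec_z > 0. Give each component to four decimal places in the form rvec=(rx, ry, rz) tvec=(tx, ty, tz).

rvec=(-0.0889, -0.7669, 0.0336) tvec=(0.2283, -0.0708, 0.5696)

Intrinsics K: fx=476.3, fy=715.6, cx=338.0, cy=252.1
Marker side s = 0.137 m; corners in marker frame (Z=0):
  M0 = (-0.0685, +0.0685, 0)
  M1 = (+0.0685, +0.0685, 0)
  M2 = (+0.0685, -0.0685, 0)
  M3 = (-0.0685, -0.0685, 0)
Detected image corners:
  c0 = (503.425184, 242.562704) px
  c1 = (554.674535, 254.114886) px
  c2 = (550.049422, 97.456137) px
  c3 = (499.200147, 58.104704) px
Planar DLT: solve 8×8 A·h = b for H (H[2,2]=1):
  H  [+1012.15786 -53.15418 +528.93521]
  H  [+384.85384 +1210.02880 +163.16896]
  H  [+1.21394 -0.16243 +1.00000]
B = K⁻¹H; ‖b₁‖=1.755686, ‖b₂‖=1.755687; λ = 2/(‖b₁‖+‖b₂‖) = 0.569578, sign → tz>0 ⇒ λ=+0.569578
r₁ = λ·B[:,0] = (+0.71971,+0.06274,+0.69144); r₂ = λ·B[:,1] = (+0.00209,+0.99571,-0.09252)
r₃ = r₁×r₂ = (-0.69427,+0.06803,+0.71649); SVD([r₁ r₂ r₃]) → R = UVᵀ:
  R  [+0.71971 +0.00209 -0.69427]
  R  [+0.06274 +0.99571 +0.06803]
  R  [+0.69144 -0.09252 +0.71649]
t = (+0.22833, -0.07078, +0.56958) m
tr R = 2.431907; θ = arccos((tr R − 1)/2) = 0.772808 rad = 44.279°
axis k = ((R−Rᵀ)₃₂, (R−Rᵀ)₁₃, (R−Rᵀ)₂₁) / (2 sinθ) = (-0.114982, -0.992418, +0.043433)
rvec = θ·k = (-0.088859, -0.766948, +0.033565)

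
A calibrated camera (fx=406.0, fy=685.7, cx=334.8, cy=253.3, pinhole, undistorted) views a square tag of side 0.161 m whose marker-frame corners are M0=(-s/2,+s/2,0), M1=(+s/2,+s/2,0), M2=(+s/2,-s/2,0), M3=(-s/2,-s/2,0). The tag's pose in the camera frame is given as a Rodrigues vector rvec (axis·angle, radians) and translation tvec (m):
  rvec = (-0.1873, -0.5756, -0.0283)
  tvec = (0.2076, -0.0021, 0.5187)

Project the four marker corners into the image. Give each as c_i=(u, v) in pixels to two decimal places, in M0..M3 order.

Intrinsics K: fx=406.0, fy=685.7, cx=334.8, cy=253.3
Marker side s = 0.161 m; corners in marker frame (Z=0):
  M0 = (-0.0805, +0.0805, 0)
  M1 = (+0.0805, +0.0805, 0)
  M2 = (+0.0805, -0.0805, 0)
  M3 = (-0.0805, -0.0805, 0)
rvec = (-0.1873, -0.5756, -0.0283), |rvec| = θ = 0.60597 rad = 34.719°
Rodrigues: sinθ=0.56956, 1−cosθ=0.17805; R = I + sinθ·[k]× + (1−cosθ)·[k]×²:
    [+0.83896 +0.07888 -0.53844]
    [+0.02568 +0.98260 +0.18394]
    [+0.54358 -0.16815 +0.82234]
t = (0.2076, -0.0021, 0.5187) m
M0: Pc = R·M0+t = (+0.14641, +0.07493, +0.46141); u = 406.0·(+0.14641)/0.46141 + 334.8 = 463.6318, v = 685.7·(+0.07493)/0.46141 + 253.3 = 364.6580
M1: Pc = R·M1+t = (+0.28149, +0.07907, +0.54892); u = 406.0·(+0.28149)/0.54892 + 334.8 = 542.9955, v = 685.7·(+0.07907)/0.54892 + 253.3 = 352.0676
M2: Pc = R·M2+t = (+0.26879, -0.07913, +0.57599); u = 406.0·(+0.26879)/0.57599 + 334.8 = 524.2593, v = 685.7·(-0.07913)/0.57599 + 253.3 = 159.0957
M3: Pc = R·M3+t = (+0.13371, -0.08327, +0.48848); u = 406.0·(+0.13371)/0.48848 + 334.8 = 445.9371, v = 685.7·(-0.08327)/0.48848 + 253.3 = 136.4149

c0=(463.63, 364.66) c1=(543.00, 352.07) c2=(524.26, 159.10) c3=(445.94, 136.41)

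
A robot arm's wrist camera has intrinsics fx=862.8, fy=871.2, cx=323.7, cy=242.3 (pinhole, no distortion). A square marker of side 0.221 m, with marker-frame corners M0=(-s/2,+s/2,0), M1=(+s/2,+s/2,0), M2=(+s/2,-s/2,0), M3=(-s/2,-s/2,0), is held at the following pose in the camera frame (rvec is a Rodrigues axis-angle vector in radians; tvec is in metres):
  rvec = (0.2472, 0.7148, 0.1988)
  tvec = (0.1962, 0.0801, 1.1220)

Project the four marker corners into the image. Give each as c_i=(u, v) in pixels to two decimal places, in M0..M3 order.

c0=(397.14, 353.63) c1=(536.15, 414.37) c2=(567.27, 245.67) c3=(416.88, 201.55)

Intrinsics K: fx=862.8, fy=871.2, cx=323.7, cy=242.3
Marker side s = 0.221 m; corners in marker frame (Z=0):
  M0 = (-0.1105, +0.1105, 0)
  M1 = (+0.1105, +0.1105, 0)
  M2 = (+0.1105, -0.1105, 0)
  M3 = (-0.1105, -0.1105, 0)
rvec = (0.2472, 0.7148, 0.1988), |rvec| = θ = 0.78203 rad = 44.807°
Rodrigues: sinθ=0.70472, 1−cosθ=0.29051; R = I + sinθ·[k]× + (1−cosθ)·[k]×²:
    [+0.73851 -0.09521 +0.66748]
    [+0.26308 +0.95220 -0.15526]
    [-0.62079 +0.29027 +0.72826]
t = (0.1962, 0.0801, 1.1220) m
M0: Pc = R·M0+t = (+0.10407, +0.15625, +1.22267); u = 862.8·(+0.10407)/1.22267 + 323.7 = 397.1413, v = 871.2·(+0.15625)/1.22267 + 242.3 = 353.6319
M1: Pc = R·M1+t = (+0.26729, +0.21439, +1.08548); u = 862.8·(+0.26729)/1.08548 + 323.7 = 536.1537, v = 871.2·(+0.21439)/1.08548 + 242.3 = 414.3677
M2: Pc = R·M2+t = (+0.28833, +0.00395, +1.02133); u = 862.8·(+0.28833)/1.02133 + 323.7 = 567.2731, v = 871.2·(+0.00395)/1.02133 + 242.3 = 245.6719
M3: Pc = R·M3+t = (+0.12511, -0.05419, +1.15852); u = 862.8·(+0.12511)/1.15852 + 323.7 = 416.8782, v = 871.2·(-0.05419)/1.15852 + 242.3 = 201.5505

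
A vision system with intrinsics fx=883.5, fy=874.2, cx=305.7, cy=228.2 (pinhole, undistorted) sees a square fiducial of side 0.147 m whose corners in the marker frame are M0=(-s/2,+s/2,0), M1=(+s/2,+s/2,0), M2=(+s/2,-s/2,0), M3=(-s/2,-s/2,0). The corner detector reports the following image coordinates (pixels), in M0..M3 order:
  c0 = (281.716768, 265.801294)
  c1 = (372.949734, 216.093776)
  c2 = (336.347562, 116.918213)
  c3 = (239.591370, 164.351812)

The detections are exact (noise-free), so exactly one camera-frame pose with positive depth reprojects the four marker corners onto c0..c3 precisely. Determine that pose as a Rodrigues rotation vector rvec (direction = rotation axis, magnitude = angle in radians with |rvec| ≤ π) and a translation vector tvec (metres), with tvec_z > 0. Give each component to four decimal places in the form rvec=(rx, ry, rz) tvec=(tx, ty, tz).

rvec=(0.2519, -0.4114, -0.4268) tvec=(0.0044, -0.0484, 1.1469)

Intrinsics K: fx=883.5, fy=874.2, cx=305.7, cy=228.2
Marker side s = 0.147 m; corners in marker frame (Z=0):
  M0 = (-0.0735, +0.0735, 0)
  M1 = (+0.0735, +0.0735, 0)
  M2 = (+0.0735, -0.0735, 0)
  M3 = (-0.0735, -0.0735, 0)
Detected image corners:
  c0 = (281.716768, 265.801294) px
  c1 = (372.949734, 216.093776) px
  c2 = (336.347562, 116.918213) px
  c3 = (239.591370, 164.351812) px
Planar DLT: solve 8×8 A·h = b for H (H[2,2]=1):
  H  [+727.98468 +353.10937 +309.05320]
  H  [-275.40732 +735.39817 +191.30244]
  H  [+0.28913 +0.27865 +1.00000]
B = K⁻¹H; ‖b₁‖=0.871883, ‖b₂‖=0.871883; λ = 2/(‖b₁‖+‖b₂‖) = 1.146943, sign → tz>0 ⇒ λ=+1.146943
r₁ = λ·B[:,0] = (+0.83031,-0.44790,+0.33161); r₂ = λ·B[:,1] = (+0.34782,+0.88141,+0.31960)
r₃ = r₁×r₂ = (-0.43543,-0.15003,+0.88763); SVD([r₁ r₂ r₃]) → R = UVᵀ:
  R  [+0.83031 +0.34782 -0.43543]
  R  [-0.44790 +0.88141 -0.15003]
  R  [+0.33161 +0.31960 +0.88763]
t = (+0.00435, -0.04841, +1.14694) m
tr R = 2.599355; θ = arccos((tr R − 1)/2) = 0.644039 rad = 36.901°
axis k = ((R−Rᵀ)₃₂, (R−Rᵀ)₁₃, (R−Rᵀ)₂₁) / (2 sinθ) = (+0.391074, -0.638748, -0.662618)
rvec = θ·k = (+0.251867, -0.411378, -0.426752)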